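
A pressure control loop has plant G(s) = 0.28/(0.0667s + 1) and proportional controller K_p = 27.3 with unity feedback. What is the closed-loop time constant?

Closed loop: T(s) = K_p·G/(1+K_p·G) = 7.644/(0.0667s + 1 + 7.644), with pole at s = −(1 + 7.644)/0.0667 = −129.6.
Closed-loop time constant τ = 1/129.6 = 0.00772 s.

τ = 0.00772 s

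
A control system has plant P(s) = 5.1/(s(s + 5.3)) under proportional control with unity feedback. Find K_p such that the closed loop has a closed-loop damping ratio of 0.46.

Closed-loop characteristic equation: s² + 5.3s + K_p·5.1 = 0.
So ω_n = √(5.1K_p) and 2ζω_n = 5.3, giving ζ = 5.3/(2√(5.1K_p)).
Setting ζ = 0.46: √(5.1K_p) = 5.3/(2·0.46) = 5.761, so K_p = 33.19/5.1 = 6.51.

K_p = 6.51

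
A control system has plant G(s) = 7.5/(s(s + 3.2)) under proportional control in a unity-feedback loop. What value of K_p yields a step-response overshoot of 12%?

From %OS = 100·exp(−πζ/√(1−ζ²)) = 12%, ζ = −ln(0.12)/√(π²+ln²(0.12)) = 0.5594.
Characteristic equation s² + 3.2s + 7.5K_p = 0 gives ζ = 3.2/(2√(7.5K_p)).
Setting ζ = 0.5594: √(7.5K_p) = 3.2/(2·0.5594) = 2.86, so K_p = 8.18/7.5 = 1.09.

K_p = 1.09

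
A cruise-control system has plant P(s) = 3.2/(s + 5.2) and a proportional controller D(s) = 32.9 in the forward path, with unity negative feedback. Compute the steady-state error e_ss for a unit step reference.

0.0471

The loop is type 0. Static position error constant K_pos = D(0)·P(0) = 32.9·0.6154 = 20.25.
Steady-state error to a unit step: e_ss = 1/(1+K_pos) = 1/21.25 = 0.0471.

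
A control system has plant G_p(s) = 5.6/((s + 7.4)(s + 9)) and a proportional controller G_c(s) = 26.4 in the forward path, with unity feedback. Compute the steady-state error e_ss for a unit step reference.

The loop is type 0. Static position error constant K_pos = G_c(0)·G_p(0) = 26.4·0.08408 = 2.22.
Steady-state error to a unit step: e_ss = 1/(1+K_pos) = 1/3.22 = 0.311.

0.311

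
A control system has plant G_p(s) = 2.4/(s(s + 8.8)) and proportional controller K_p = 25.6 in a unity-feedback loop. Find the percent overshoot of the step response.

11.9%

The closed-loop denominator s² + 8.8s + 61.44 gives ω_n = √61.44 = 7.838 and ζ = 8.8/(2ω_n) = 0.5613.
%OS = 100·exp(−πζ/√(1−ζ²)) = 100·exp(−π·0.5613/√0.6849) = 11.9%.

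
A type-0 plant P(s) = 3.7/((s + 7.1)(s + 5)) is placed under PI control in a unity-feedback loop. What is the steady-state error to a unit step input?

The PI controller's integrator makes the forward path type 1, so e_ss to a step is zero.

0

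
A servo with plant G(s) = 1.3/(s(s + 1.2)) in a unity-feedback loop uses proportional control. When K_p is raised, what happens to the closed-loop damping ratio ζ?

decrease

ζ = 1.2/(2√(1.3K_p)); increasing K_p raises the denominator, so ζ falls.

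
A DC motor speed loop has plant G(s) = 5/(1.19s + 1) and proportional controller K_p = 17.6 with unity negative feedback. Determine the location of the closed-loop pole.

Closed loop: T(s) = K_p·G/(1+K_p·G) = 88/(1.19s + 1 + 88), with pole at s = −(1 + 88)/1.19 = −74.79.

s = -74.79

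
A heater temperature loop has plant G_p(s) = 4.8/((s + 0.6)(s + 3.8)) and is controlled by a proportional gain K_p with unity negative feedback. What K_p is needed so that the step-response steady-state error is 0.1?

K_p = 4.28

The loop is type 0, so e_ss(step) = 1/(1 + K_pos) with K_pos = K_p·G_p(0).
G_p(0) = 2.105. Require 1/(1 + K_p·2.105) = 0.1, so 1 + 2.105·K_p = 10.
K_p = (10 − 1)/2.105 = 4.28.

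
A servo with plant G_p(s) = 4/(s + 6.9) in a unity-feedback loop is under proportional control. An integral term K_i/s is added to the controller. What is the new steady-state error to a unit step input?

0

Adding integral action puts a pole at s = 0 in the forward path, raising the system type to 1; a type-1 loop has zero steady-state error to a step.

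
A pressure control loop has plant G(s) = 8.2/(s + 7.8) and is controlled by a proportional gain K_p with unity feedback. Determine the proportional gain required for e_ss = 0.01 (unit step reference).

Steady-state error for a unit step on this type-0 loop is 1/(1 + K_p·G(0)).
G(0) = 1.051. Require 1/(1 + K_p·1.051) = 0.01, so 1 + 1.051·K_p = 100.
K_p = (100 − 1)/1.051 = 94.2.

K_p = 94.2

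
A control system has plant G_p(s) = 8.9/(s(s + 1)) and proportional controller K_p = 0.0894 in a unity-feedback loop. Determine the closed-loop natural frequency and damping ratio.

The closed-loop denominator is s(s+1) + 0.0894·8.9 = s² + 1s + 0.7957.
So ω_n² = 0.7957 ⇒ ω_n = 0.892 rad/s, and ζ = 1/(2ω_n) = 0.561.

ω_n = 0.892 rad/s, ζ = 0.561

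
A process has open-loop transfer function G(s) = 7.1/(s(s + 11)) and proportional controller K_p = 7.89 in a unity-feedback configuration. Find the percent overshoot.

The closed-loop denominator s² + 11s + 56.02 gives ω_n = √56.02 = 7.485 and ζ = 11/(2ω_n) = 0.7348.
%OS = 100·exp(−πζ/√(1−ζ²)) = 100·exp(−π·0.7348/√0.46) = 3.32%.

3.32%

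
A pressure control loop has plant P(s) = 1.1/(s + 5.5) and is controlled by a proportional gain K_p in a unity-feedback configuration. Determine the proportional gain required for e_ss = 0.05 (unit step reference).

K_p = 95

The loop is type 0, so e_ss(step) = 1/(1 + K_pos) with K_pos = K_p·P(0).
P(0) = 0.2. Require 1/(1 + K_p·0.2) = 0.05, so 1 + 0.2·K_p = 20.
K_p = (20 − 1)/0.2 = 95.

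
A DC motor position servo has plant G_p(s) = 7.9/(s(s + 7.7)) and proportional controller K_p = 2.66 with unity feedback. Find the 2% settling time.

T_s ≈ 1.04 s

Closed-loop characteristic equation: s² + 7.7s + 21.01 = 0, so ω_n = 4.584 rad/s and ζ = 7.7/(2·4.584) = 0.8399.
2% settling time T_s ≈ 4/(ζω_n) = 4/3.85 = 1.04 s.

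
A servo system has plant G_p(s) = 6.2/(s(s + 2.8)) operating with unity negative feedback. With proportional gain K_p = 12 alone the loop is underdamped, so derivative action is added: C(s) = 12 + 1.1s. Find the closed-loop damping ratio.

ζ = 0.558

Forward path: (12 + 1.1s)·6.2/(s(s+2.8)). The closed-loop characteristic equation is s² + (2.8 + 6.2·1.1)s + 6.2·12 = 0.
That is s² + 9.62s + 74.4 = 0, so ω_n = 8.626 rad/s and ζ = 9.62/(2·8.626) = 0.5576.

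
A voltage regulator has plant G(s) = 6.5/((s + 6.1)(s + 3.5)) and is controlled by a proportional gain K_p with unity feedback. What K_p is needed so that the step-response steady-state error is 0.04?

The loop is type 0, so e_ss(step) = 1/(1 + K_pos) with K_pos = K_p·G(0).
G(0) = 0.3044. Require 1/(1 + K_p·0.3044) = 0.04, so 1 + 0.3044·K_p = 25.
K_p = (25 − 1)/0.3044 = 78.8.

K_p = 78.8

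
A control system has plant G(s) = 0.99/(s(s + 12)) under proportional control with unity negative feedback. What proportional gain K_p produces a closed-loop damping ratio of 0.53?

K_p = 129

Closed-loop characteristic equation: s² + 12s + K_p·0.99 = 0.
So ω_n = √(0.99K_p) and 2ζω_n = 12, giving ζ = 12/(2√(0.99K_p)).
Setting ζ = 0.53: √(0.99K_p) = 12/(2·0.53) = 11.32, so K_p = 128.2/0.99 = 129.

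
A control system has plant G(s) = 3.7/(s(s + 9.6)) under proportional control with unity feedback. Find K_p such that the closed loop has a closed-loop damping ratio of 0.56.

K_p = 19.9

Closed-loop characteristic equation: s² + 9.6s + K_p·3.7 = 0.
So ω_n = √(3.7K_p) and 2ζω_n = 9.6, giving ζ = 9.6/(2√(3.7K_p)).
Setting ζ = 0.56: √(3.7K_p) = 9.6/(2·0.56) = 8.571, so K_p = 73.47/3.7 = 19.9.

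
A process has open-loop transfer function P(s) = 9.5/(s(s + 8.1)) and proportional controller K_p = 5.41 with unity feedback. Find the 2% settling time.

T_s ≈ 0.988 s

The closed-loop denominator s² + 8.1s + 51.4 gives ω_n = √51.4 = 7.169 and ζ = 8.1/(2ω_n) = 0.5649.
2% settling time T_s ≈ 4/(ζω_n) = 4/4.05 = 0.988 s.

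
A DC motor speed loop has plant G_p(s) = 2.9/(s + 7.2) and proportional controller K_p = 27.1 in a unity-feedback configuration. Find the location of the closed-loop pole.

Closed-loop transfer function: T(s) = K_p·G_p(s)/(1 + K_p·G_p(s)) = 78.59/(s + 7.2 + 78.59) = 78.59/(s + 85.79).
The closed-loop pole is at s = −85.79.

s = -85.79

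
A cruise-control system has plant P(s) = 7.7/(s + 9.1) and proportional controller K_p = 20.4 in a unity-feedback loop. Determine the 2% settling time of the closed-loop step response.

Closed-loop transfer function: T(s) = K_p·P(s)/(1 + K_p·P(s)) = 157.1/(s + 9.1 + 157.1) = 157.1/(s + 166.2).
Time constant τ = 1/166.2 = 0.006018 s, so the 2% settling time is about 4τ = 0.0241 s.

T_s ≈ 0.0241 s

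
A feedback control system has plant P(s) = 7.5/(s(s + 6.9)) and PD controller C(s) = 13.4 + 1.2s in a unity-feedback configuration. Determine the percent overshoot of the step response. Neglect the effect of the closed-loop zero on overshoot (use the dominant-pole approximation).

Forward path: (13.4 + 1.2s)·7.5/(s(s+6.9)). The closed-loop characteristic equation is s² + (6.9 + 7.5·1.2)s + 7.5·13.4 = 0.
That is s² + 15.9s + 100.5 = 0, so ω_n = 10.02 rad/s and ζ = 15.9/(2·10.02) = 0.793.
%OS = 100·exp(−πζ/√(1−ζ²)) = 1.67%.

1.67%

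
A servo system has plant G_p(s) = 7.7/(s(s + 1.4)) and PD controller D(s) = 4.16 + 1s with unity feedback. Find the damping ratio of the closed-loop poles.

ζ = 0.804

Forward path: (4.16 + 1s)·7.7/(s(s+1.4)). The closed-loop characteristic equation is s² + (1.4 + 7.7·1)s + 7.7·4.16 = 0.
That is s² + 9.1s + 32.03 = 0, so ω_n = 5.66 rad/s and ζ = 9.1/(2·5.66) = 0.8039.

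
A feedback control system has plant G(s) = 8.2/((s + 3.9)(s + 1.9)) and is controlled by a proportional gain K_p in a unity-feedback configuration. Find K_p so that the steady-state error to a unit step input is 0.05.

K_p = 17.2

Steady-state error for a unit step on this type-0 loop is 1/(1 + K_p·G(0)).
G(0) = 1.107. Require 1/(1 + K_p·1.107) = 0.05, so 1 + 1.107·K_p = 20.
K_p = (20 − 1)/1.107 = 17.2.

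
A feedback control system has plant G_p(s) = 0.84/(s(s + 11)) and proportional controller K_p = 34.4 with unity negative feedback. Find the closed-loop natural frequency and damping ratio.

ω_n = 5.38 rad/s, ζ = 1.02

1 + K_p·G_p(s) = 0 gives s² + 11s + 28.9 = 0.
So ω_n² = 28.9 ⇒ ω_n = 5.375 rad/s, and ζ = 11/(2ω_n) = 1.02.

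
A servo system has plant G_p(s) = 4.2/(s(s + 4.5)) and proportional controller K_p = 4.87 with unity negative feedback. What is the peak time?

T_p = 0.801 s

Closed-loop characteristic equation: s² + 4.5s + 20.45 = 0, so ω_n = 4.523 rad/s and ζ = 4.5/(2·4.523) = 0.4975.
Damped frequency ω_d = ω_n√(1−ζ²) = 3.923 rad/s, so peak time T_p = π/ω_d = 0.801 s.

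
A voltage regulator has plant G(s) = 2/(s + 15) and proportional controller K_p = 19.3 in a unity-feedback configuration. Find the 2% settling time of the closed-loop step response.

T_s ≈ 0.0746 s

Closed-loop transfer function: T(s) = K_p·G(s)/(1 + K_p·G(s)) = 38.6/(s + 15 + 38.6) = 38.6/(s + 53.6).
Time constant τ = 1/53.6 = 0.01866 s, so the 2% settling time is about 4τ = 0.0746 s.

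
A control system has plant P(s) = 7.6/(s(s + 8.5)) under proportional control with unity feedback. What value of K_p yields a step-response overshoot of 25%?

K_p = 14.6

From %OS = 100·exp(−πζ/√(1−ζ²)) = 25%, ζ = −ln(0.25)/√(π²+ln²(0.25)) = 0.4037.
Characteristic equation s² + 8.5s + 7.6K_p = 0 gives ζ = 8.5/(2√(7.6K_p)).
Setting ζ = 0.4037: √(7.6K_p) = 8.5/(2·0.4037) = 10.53, so K_p = 110.8/7.6 = 14.6.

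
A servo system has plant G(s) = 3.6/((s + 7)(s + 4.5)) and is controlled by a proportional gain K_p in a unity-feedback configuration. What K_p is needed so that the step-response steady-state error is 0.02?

For a type-0 loop with proportional control, e_ss = 1/(1 + K_p·G(0)).
G(0) = 0.1143. Require 1/(1 + K_p·0.1143) = 0.02, so 1 + 0.1143·K_p = 50.
K_p = (50 − 1)/0.1143 = 429.

K_p = 429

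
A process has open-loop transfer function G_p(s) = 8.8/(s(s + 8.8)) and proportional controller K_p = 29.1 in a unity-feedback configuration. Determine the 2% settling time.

From 1 + K_pG_p(s) = 0: s² + 8.8s + 256.1 = 0 ⇒ ω_n = 16, ζ = 0.275.
2% settling time T_s ≈ 4/(ζω_n) = 4/4.4 = 0.909 s.

T_s ≈ 0.909 s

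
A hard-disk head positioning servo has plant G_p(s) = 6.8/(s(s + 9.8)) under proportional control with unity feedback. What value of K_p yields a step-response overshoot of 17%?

K_p = 14.6

From %OS = 100·exp(−πζ/√(1−ζ²)) = 17%, ζ = −ln(0.17)/√(π²+ln²(0.17)) = 0.4913.
Characteristic equation s² + 9.8s + 6.8K_p = 0 gives ζ = 9.8/(2√(6.8K_p)).
Setting ζ = 0.4913: √(6.8K_p) = 9.8/(2·0.4913) = 9.974, so K_p = 99.48/6.8 = 14.6.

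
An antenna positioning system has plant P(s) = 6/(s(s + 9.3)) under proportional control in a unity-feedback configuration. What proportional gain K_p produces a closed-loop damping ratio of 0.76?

K_p = 6.24

Closed-loop characteristic equation: s² + 9.3s + K_p·6 = 0.
So ω_n = √(6K_p) and 2ζω_n = 9.3, giving ζ = 9.3/(2√(6K_p)).
Setting ζ = 0.76: √(6K_p) = 9.3/(2·0.76) = 6.118, so K_p = 37.44/6 = 6.24.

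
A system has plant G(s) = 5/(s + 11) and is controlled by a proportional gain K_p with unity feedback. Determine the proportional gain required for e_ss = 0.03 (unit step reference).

For a type-0 loop with proportional control, e_ss = 1/(1 + K_p·G(0)).
G(0) = 0.4545. Require 1/(1 + K_p·0.4545) = 0.03, so 1 + 0.4545·K_p = 33.33.
K_p = (33.33 − 1)/0.4545 = 71.1.

K_p = 71.1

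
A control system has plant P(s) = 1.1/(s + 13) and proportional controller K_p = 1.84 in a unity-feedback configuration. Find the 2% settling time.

T_s ≈ 0.266 s

Closed-loop transfer function: T(s) = K_p·P(s)/(1 + K_p·P(s)) = 2.024/(s + 13 + 2.024) = 2.024/(s + 15.02).
Time constant τ = 1/15.02 = 0.06656 s, so the 2% settling time is about 4τ = 0.266 s.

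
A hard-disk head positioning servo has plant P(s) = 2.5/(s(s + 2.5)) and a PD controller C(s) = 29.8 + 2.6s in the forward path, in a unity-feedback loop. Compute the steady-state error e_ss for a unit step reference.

The open loop C(s)P(s) has a pole at the origin (type 1), so the static position error constant is infinite and e_ss = 1/(1+∞) = 0.

0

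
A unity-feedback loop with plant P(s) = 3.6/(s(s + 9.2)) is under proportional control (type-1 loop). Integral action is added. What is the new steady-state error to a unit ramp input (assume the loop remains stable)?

0

The integrator raises the loop to type 2, so K_v → ∞ and e_ss to a ramp is zero.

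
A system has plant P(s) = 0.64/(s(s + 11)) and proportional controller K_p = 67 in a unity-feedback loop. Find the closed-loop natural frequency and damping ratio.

The closed-loop denominator is s(s+11) + 67·0.64 = s² + 11s + 42.88.
So ω_n² = 42.88 ⇒ ω_n = 6.548 rad/s, and ζ = 11/(2ω_n) = 0.84.

ω_n = 6.55 rad/s, ζ = 0.84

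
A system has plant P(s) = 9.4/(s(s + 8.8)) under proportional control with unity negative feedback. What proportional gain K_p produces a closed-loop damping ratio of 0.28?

Closed-loop characteristic equation: s² + 8.8s + K_p·9.4 = 0.
So ω_n = √(9.4K_p) and 2ζω_n = 8.8, giving ζ = 8.8/(2√(9.4K_p)).
Setting ζ = 0.28: √(9.4K_p) = 8.8/(2·0.28) = 15.71, so K_p = 246.9/9.4 = 26.3.

K_p = 26.3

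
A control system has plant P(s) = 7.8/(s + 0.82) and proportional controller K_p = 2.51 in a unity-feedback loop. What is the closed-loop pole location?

Closed-loop transfer function: T(s) = K_p·P(s)/(1 + K_p·P(s)) = 19.58/(s + 0.82 + 19.58) = 19.58/(s + 20.4).
The closed-loop pole is at s = −20.4.

s = -20.4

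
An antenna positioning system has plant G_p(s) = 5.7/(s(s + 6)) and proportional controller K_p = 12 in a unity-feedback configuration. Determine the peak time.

Closed-loop characteristic equation: s² + 6s + 68.4 = 0, so ω_n = 8.27 rad/s and ζ = 6/(2·8.27) = 0.3627.
Damped frequency ω_d = ω_n√(1−ζ²) = 7.707 rad/s, so peak time T_p = π/ω_d = 0.408 s.

T_p = 0.408 s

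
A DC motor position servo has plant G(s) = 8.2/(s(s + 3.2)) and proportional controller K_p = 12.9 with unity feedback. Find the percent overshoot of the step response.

From 1 + K_pG(s) = 0: s² + 3.2s + 105.8 = 0 ⇒ ω_n = 10.28, ζ = 0.1556.
%OS = 100·exp(−πζ/√(1−ζ²)) = 100·exp(−π·0.1556/√0.9758) = 61%.

61%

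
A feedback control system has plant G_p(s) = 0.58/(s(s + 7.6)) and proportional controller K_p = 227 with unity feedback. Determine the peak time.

T_p = 0.29 s

The closed-loop denominator s² + 7.6s + 131.7 gives ω_n = √131.7 = 11.47 and ζ = 7.6/(2ω_n) = 0.3312.
Damped frequency ω_d = ω_n√(1−ζ²) = 10.83 rad/s, so peak time T_p = π/ω_d = 0.29 s.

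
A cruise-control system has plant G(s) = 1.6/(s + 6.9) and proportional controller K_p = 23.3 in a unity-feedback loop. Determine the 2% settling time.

Closed-loop transfer function: T(s) = K_p·G(s)/(1 + K_p·G(s)) = 37.28/(s + 6.9 + 37.28) = 37.28/(s + 44.18).
Time constant τ = 1/44.18 = 0.02263 s, so the 2% settling time is about 4τ = 0.0905 s.

T_s ≈ 0.0905 s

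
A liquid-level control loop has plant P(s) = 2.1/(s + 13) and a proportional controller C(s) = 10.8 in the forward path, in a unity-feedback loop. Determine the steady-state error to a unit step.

The loop is type 0. Static position error constant K_pos = C(0)·P(0) = 10.8·0.1615 = 1.745.
Steady-state error to a unit step: e_ss = 1/(1+K_pos) = 1/2.745 = 0.364.

0.364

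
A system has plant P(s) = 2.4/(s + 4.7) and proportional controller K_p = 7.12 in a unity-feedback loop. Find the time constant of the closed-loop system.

τ = 0.0459 s

Closed-loop transfer function: T(s) = K_p·P(s)/(1 + K_p·P(s)) = 17.09/(s + 4.7 + 17.09) = 17.09/(s + 21.79).
Time constant τ = 1/21.79 = 0.0459 s.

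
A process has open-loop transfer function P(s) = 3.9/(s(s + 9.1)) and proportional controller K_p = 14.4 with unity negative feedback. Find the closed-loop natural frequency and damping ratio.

ω_n = 7.49 rad/s, ζ = 0.607

1 + K_p·P(s) = 0 gives s² + 9.1s + 56.16 = 0.
So ω_n² = 56.16 ⇒ ω_n = 7.494 rad/s, and ζ = 9.1/(2ω_n) = 0.607.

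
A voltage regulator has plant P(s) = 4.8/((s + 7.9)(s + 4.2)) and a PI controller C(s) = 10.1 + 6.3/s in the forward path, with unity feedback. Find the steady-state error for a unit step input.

The open loop C(s)P(s) has a pole at the origin (type 1), so the static position error constant is infinite and e_ss = 1/(1+∞) = 0.

0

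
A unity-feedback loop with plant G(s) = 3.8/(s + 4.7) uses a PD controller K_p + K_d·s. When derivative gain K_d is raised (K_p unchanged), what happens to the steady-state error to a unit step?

unchanged

K_d affects only the transient (the s-coefficient); the DC loop gain, and hence e_ss, depends only on K_p.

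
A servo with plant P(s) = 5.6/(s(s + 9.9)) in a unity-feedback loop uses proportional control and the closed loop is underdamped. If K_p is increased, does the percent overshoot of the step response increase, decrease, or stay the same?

Characteristic equation s² + 9.9s + K_p·5.6 = 0: raising K_p raises ω_n while 2ζω_n = 9.9 is fixed, so ζ falls and overshoot grows.

increase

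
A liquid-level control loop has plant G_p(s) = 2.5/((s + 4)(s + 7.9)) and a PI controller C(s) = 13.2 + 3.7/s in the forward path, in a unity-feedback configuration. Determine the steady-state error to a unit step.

0

The open loop C(s)G_p(s) has a pole at the origin (type 1), so the static position error constant is infinite and e_ss = 1/(1+∞) = 0.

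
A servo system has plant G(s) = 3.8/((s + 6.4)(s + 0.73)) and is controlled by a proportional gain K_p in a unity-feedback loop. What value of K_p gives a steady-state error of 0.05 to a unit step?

K_p = 23.4

For a type-0 loop with proportional control, e_ss = 1/(1 + K_p·G(0)).
G(0) = 0.8134. Require 1/(1 + K_p·0.8134) = 0.05, so 1 + 0.8134·K_p = 20.
K_p = (20 − 1)/0.8134 = 23.4.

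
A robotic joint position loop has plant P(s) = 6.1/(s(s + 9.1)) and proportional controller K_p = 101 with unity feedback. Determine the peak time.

The closed-loop denominator s² + 9.1s + 616.1 gives ω_n = √616.1 = 24.82 and ζ = 9.1/(2ω_n) = 0.1833.
Damped frequency ω_d = ω_n√(1−ζ²) = 24.4 rad/s, so peak time T_p = π/ω_d = 0.129 s.

T_p = 0.129 s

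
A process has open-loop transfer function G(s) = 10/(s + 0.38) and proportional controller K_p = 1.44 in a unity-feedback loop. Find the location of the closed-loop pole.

s = -14.78

Closed-loop transfer function: T(s) = K_p·G(s)/(1 + K_p·G(s)) = 14.4/(s + 0.38 + 14.4) = 14.4/(s + 14.78).
The closed-loop pole is at s = −14.78.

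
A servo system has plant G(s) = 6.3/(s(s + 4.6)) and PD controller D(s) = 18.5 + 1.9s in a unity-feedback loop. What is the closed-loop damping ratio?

ζ = 0.767

Forward path: (18.5 + 1.9s)·6.3/(s(s+4.6)). The closed-loop characteristic equation is s² + (4.6 + 6.3·1.9)s + 6.3·18.5 = 0.
That is s² + 16.57s + 116.5 = 0, so ω_n = 10.8 rad/s and ζ = 16.57/(2·10.8) = 0.7674.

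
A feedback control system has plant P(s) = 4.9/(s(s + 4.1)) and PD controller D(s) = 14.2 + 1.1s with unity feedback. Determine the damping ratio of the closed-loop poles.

Forward path: (14.2 + 1.1s)·4.9/(s(s+4.1)). The closed-loop characteristic equation is s² + (4.1 + 4.9·1.1)s + 4.9·14.2 = 0.
That is s² + 9.49s + 69.58 = 0, so ω_n = 8.341 rad/s and ζ = 9.49/(2·8.341) = 0.5688.

ζ = 0.569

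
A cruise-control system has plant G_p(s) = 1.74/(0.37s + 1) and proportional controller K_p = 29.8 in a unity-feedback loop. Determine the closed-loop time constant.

τ = 0.007 s

Closed loop: T(s) = K_p·G_p/(1+K_p·G_p) = 51.85/(0.37s + 1 + 51.85), with pole at s = −(1 + 51.85)/0.37 = −142.8.
Closed-loop time constant τ = 1/142.8 = 0.007 s.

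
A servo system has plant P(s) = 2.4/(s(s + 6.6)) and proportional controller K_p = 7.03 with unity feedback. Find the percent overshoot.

From 1 + K_pP(s) = 0: s² + 6.6s + 16.87 = 0 ⇒ ω_n = 4.108, ζ = 0.8034.
%OS = 100·exp(−πζ/√(1−ζ²)) = 100·exp(−π·0.8034/√0.3546) = 1.44%.

1.44%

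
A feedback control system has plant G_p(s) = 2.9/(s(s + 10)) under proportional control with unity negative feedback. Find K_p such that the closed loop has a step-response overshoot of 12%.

From %OS = 100·exp(−πζ/√(1−ζ²)) = 12%, ζ = −ln(0.12)/√(π²+ln²(0.12)) = 0.5594.
Characteristic equation s² + 10s + 2.9K_p = 0 gives ζ = 10/(2√(2.9K_p)).
Setting ζ = 0.5594: √(2.9K_p) = 10/(2·0.5594) = 8.938, so K_p = 79.89/2.9 = 27.5.

K_p = 27.5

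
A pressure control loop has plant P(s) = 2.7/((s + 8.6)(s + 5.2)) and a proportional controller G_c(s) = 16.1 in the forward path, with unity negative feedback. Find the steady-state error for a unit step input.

0.507

The loop is type 0. Static position error constant K_pos = G_c(0)·P(0) = 16.1·0.06038 = 0.972.
Steady-state error to a unit step: e_ss = 1/(1+K_pos) = 1/1.972 = 0.507.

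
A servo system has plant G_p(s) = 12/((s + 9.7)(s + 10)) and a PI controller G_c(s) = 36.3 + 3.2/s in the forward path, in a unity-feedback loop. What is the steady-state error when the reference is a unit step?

The open loop G_c(s)G_p(s) has a pole at the origin (type 1), so the static position error constant is infinite and e_ss = 1/(1+∞) = 0.

0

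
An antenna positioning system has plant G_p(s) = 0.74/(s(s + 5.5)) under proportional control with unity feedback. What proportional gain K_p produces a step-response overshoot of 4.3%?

From %OS = 100·exp(−πζ/√(1−ζ²)) = 4.3%, ζ = −ln(0.043)/√(π²+ln²(0.043)) = 0.7077.
Characteristic equation s² + 5.5s + 0.74K_p = 0 gives ζ = 5.5/(2√(0.74K_p)).
Setting ζ = 0.7077: √(0.74K_p) = 5.5/(2·0.7077) = 3.886, so K_p = 15.1/0.74 = 20.4.

K_p = 20.4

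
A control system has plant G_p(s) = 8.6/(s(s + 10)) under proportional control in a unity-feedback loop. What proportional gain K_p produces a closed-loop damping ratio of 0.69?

Closed-loop characteristic equation: s² + 10s + K_p·8.6 = 0.
So ω_n = √(8.6K_p) and 2ζω_n = 10, giving ζ = 10/(2√(8.6K_p)).
Setting ζ = 0.69: √(8.6K_p) = 10/(2·0.69) = 7.246, so K_p = 52.51/8.6 = 6.11.

K_p = 6.11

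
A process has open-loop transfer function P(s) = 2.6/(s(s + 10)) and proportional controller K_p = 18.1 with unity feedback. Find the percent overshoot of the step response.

The closed-loop denominator s² + 10s + 47.06 gives ω_n = √47.06 = 6.86 and ζ = 10/(2ω_n) = 0.7289.
%OS = 100·exp(−πζ/√(1−ζ²)) = 100·exp(−π·0.7289/√0.4688) = 3.53%.

3.53%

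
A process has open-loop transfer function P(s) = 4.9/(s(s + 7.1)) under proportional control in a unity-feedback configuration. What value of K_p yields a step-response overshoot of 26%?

K_p = 16.6

From %OS = 100·exp(−πζ/√(1−ζ²)) = 26%, ζ = −ln(0.26)/√(π²+ln²(0.26)) = 0.3941.
Characteristic equation s² + 7.1s + 4.9K_p = 0 gives ζ = 7.1/(2√(4.9K_p)).
Setting ζ = 0.3941: √(4.9K_p) = 7.1/(2·0.3941) = 9.008, so K_p = 81.15/4.9 = 16.6.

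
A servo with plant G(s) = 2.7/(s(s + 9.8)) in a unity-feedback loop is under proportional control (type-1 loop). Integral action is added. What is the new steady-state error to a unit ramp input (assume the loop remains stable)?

0

The integrator raises the loop to type 2, so K_v → ∞ and e_ss to a ramp is zero.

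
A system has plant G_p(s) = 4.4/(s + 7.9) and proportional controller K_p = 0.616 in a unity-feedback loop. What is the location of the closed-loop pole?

Closed-loop transfer function: T(s) = K_p·G_p(s)/(1 + K_p·G_p(s)) = 2.71/(s + 7.9 + 2.71) = 2.71/(s + 10.61).
The closed-loop pole is at s = −10.61.

s = -10.61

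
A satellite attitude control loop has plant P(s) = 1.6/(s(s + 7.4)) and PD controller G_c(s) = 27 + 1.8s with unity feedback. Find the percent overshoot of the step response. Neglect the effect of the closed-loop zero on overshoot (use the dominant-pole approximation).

1.94%

Forward path: (27 + 1.8s)·1.6/(s(s+7.4)). The closed-loop characteristic equation is s² + (7.4 + 1.6·1.8)s + 1.6·27 = 0.
That is s² + 10.28s + 43.2 = 0, so ω_n = 6.573 rad/s and ζ = 10.28/(2·6.573) = 0.782.
%OS = 100·exp(−πζ/√(1−ζ²)) = 1.94%.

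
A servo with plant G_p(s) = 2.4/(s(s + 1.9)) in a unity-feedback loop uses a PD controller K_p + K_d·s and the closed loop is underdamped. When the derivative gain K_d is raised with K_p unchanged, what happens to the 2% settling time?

Characteristic equation s² + (1.9 + 2.4K_d)s + 2.4K_p = 0: raising K_d increases ζω_n = (1.9+2.4K_d)/2 while the loop stays underdamped, so T_s ≈ 4/(ζω_n) decreases.

decrease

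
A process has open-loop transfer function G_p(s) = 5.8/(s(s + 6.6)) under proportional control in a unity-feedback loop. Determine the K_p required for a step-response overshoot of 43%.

K_p = 27.9

From %OS = 100·exp(−πζ/√(1−ζ²)) = 43%, ζ = −ln(0.43)/√(π²+ln²(0.43)) = 0.2594.
Characteristic equation s² + 6.6s + 5.8K_p = 0 gives ζ = 6.6/(2√(5.8K_p)).
Setting ζ = 0.2594: √(5.8K_p) = 6.6/(2·0.2594) = 12.72, so K_p = 161.8/5.8 = 27.9.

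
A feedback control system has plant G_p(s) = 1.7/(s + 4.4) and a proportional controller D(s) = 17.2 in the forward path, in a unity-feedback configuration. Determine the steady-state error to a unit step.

The loop is type 0. Static position error constant K_pos = D(0)·G_p(0) = 17.2·0.3864 = 6.645.
Steady-state error to a unit step: e_ss = 1/(1+K_pos) = 1/7.645 = 0.131.

0.131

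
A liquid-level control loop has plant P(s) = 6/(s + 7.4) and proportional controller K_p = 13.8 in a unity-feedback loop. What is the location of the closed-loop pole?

s = -90.2

Closed-loop transfer function: T(s) = K_p·P(s)/(1 + K_p·P(s)) = 82.8/(s + 7.4 + 82.8) = 82.8/(s + 90.2).
The closed-loop pole is at s = −90.2.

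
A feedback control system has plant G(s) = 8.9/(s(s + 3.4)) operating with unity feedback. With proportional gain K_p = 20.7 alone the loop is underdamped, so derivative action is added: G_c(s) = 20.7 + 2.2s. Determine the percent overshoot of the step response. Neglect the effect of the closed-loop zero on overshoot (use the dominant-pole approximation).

Forward path: (20.7 + 2.2s)·8.9/(s(s+3.4)). The closed-loop characteristic equation is s² + (3.4 + 8.9·2.2)s + 8.9·20.7 = 0.
That is s² + 22.98s + 184.2 = 0, so ω_n = 13.57 rad/s and ζ = 22.98/(2·13.57) = 0.8465.
%OS = 100·exp(−πζ/√(1−ζ²)) = 0.677%.

0.677%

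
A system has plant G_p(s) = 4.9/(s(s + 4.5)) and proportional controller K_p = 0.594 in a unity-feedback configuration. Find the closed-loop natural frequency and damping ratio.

ω_n = 1.71 rad/s, ζ = 1.32

With unity feedback the closed-loop characteristic equation is s² + 4.5s + 0.594·4.9 = s² + 4.5s + 2.911 = 0.
Matching s² + 2ζω_n s + ω_n²: ω_n = √2.911 = 1.706 rad/s and 2ζω_n = 4.5, so ζ = 4.5/(2·1.706) = 1.32.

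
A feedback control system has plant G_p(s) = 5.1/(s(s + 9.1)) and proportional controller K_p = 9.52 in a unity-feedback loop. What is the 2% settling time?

Closed-loop characteristic equation: s² + 9.1s + 48.55 = 0, so ω_n = 6.968 rad/s and ζ = 9.1/(2·6.968) = 0.653.
2% settling time T_s ≈ 4/(ζω_n) = 4/4.55 = 0.879 s.

T_s ≈ 0.879 s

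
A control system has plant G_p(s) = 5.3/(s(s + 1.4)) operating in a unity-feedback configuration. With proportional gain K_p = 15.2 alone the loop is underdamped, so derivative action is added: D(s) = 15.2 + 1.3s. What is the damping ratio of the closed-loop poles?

ζ = 0.462

Forward path: (15.2 + 1.3s)·5.3/(s(s+1.4)). The closed-loop characteristic equation is s² + (1.4 + 5.3·1.3)s + 5.3·15.2 = 0.
That is s² + 8.29s + 80.56 = 0, so ω_n = 8.976 rad/s and ζ = 8.29/(2·8.976) = 0.4618.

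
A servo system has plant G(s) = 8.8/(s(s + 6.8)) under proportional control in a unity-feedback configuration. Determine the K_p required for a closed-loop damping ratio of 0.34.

Closed-loop characteristic equation: s² + 6.8s + K_p·8.8 = 0.
So ω_n = √(8.8K_p) and 2ζω_n = 6.8, giving ζ = 6.8/(2√(8.8K_p)).
Setting ζ = 0.34: √(8.8K_p) = 6.8/(2·0.34) = 10, so K_p = 100/8.8 = 11.4.

K_p = 11.4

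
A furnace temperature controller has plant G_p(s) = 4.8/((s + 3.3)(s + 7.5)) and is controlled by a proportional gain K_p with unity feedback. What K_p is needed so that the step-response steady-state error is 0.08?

K_p = 59.3

The loop is type 0, so e_ss(step) = 1/(1 + K_pos) with K_pos = K_p·G_p(0).
G_p(0) = 0.1939. Require 1/(1 + K_p·0.1939) = 0.08, so 1 + 0.1939·K_p = 12.5.
K_p = (12.5 − 1)/0.1939 = 59.3.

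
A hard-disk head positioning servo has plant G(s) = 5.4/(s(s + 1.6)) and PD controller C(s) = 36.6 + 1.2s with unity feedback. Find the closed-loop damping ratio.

Forward path: (36.6 + 1.2s)·5.4/(s(s+1.6)). The closed-loop characteristic equation is s² + (1.6 + 5.4·1.2)s + 5.4·36.6 = 0.
That is s² + 8.08s + 197.6 = 0, so ω_n = 14.06 rad/s and ζ = 8.08/(2·14.06) = 0.2874.

ζ = 0.287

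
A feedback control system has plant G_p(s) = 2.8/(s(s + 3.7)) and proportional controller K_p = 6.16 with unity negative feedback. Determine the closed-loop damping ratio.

The closed-loop denominator is s(s+3.7) + 6.16·2.8 = s² + 3.7s + 17.25.
Matching s² + 2ζω_n s + ω_n²: ω_n = √17.25 = 4.153 rad/s and 2ζω_n = 3.7, so ζ = 3.7/(2·4.153) = 0.445.

ζ = 0.445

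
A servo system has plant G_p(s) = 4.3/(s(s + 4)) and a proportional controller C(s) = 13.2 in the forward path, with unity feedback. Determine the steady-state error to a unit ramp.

0.0705

The loop has one pole at the origin (type 1). Velocity error constant K_v = lim_{s→0} s·C(s)G_p(s) = 13.2·4.3/4 = 14.19.
Steady-state error to a unit ramp: e_ss = 1/K_v = 0.0705.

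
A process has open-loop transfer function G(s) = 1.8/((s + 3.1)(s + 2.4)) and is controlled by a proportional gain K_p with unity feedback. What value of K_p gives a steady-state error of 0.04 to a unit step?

For a type-0 loop with proportional control, e_ss = 1/(1 + K_p·G(0)).
G(0) = 0.2419. Require 1/(1 + K_p·0.2419) = 0.04, so 1 + 0.2419·K_p = 25.
K_p = (25 − 1)/0.2419 = 99.2.

K_p = 99.2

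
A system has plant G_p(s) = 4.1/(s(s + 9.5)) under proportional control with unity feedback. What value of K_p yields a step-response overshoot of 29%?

K_p = 40.9

From %OS = 100·exp(−πζ/√(1−ζ²)) = 29%, ζ = −ln(0.29)/√(π²+ln²(0.29)) = 0.3666.
Characteristic equation s² + 9.5s + 4.1K_p = 0 gives ζ = 9.5/(2√(4.1K_p)).
Setting ζ = 0.3666: √(4.1K_p) = 9.5/(2·0.3666) = 12.96, so K_p = 167.9/4.1 = 40.9.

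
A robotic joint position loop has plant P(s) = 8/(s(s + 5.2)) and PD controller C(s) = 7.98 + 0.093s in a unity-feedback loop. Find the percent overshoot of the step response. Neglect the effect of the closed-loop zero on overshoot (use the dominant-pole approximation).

Forward path: (7.98 + 0.093s)·8/(s(s+5.2)). The closed-loop characteristic equation is s² + (5.2 + 8·0.093)s + 8·7.98 = 0.
That is s² + 5.944s + 63.84 = 0, so ω_n = 7.99 rad/s and ζ = 5.944/(2·7.99) = 0.372.
%OS = 100·exp(−πζ/√(1−ζ²)) = 28.4%.

28.4%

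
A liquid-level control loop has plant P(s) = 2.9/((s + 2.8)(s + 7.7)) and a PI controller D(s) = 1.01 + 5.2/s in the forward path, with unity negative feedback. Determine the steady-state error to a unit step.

The open loop D(s)P(s) has a pole at the origin (type 1), so the static position error constant is infinite and e_ss = 1/(1+∞) = 0.

0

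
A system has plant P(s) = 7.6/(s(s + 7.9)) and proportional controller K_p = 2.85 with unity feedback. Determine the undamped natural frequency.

The closed-loop denominator is s(s+7.9) + 2.85·7.6 = s² + 7.9s + 21.66.
Matching s² + 2ζω_n s + ω_n²: ω_n = √21.66 = 4.654 rad/s and 2ζω_n = 7.9, so ζ = 7.9/(2·4.654) = 0.849.

ω_n = 4.65 rad/s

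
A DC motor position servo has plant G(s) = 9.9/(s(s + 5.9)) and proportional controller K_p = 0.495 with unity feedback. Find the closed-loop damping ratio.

The closed-loop denominator is s(s+5.9) + 0.495·9.9 = s² + 5.9s + 4.901.
Matching s² + 2ζω_n s + ω_n²: ω_n = √4.901 = 2.214 rad/s and 2ζω_n = 5.9, so ζ = 5.9/(2·2.214) = 1.33.

ζ = 1.33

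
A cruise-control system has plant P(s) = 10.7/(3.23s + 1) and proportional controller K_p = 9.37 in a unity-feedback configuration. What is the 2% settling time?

T_s ≈ 0.128 s

Closed loop: T(s) = K_p·P/(1+K_p·P) = 100.3/(3.23s + 1 + 100.3), with pole at s = −(1 + 100.3)/3.23 = −31.35.
τ = 1/31.35 = 0.0319 s, so 2% settling time ≈ 4τ = 0.128 s.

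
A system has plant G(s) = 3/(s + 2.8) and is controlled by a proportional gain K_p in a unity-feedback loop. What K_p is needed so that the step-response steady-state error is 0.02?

For a type-0 loop with proportional control, e_ss = 1/(1 + K_p·G(0)).
G(0) = 1.071. Require 1/(1 + K_p·1.071) = 0.02, so 1 + 1.071·K_p = 50.
K_p = (50 − 1)/1.071 = 45.7.

K_p = 45.7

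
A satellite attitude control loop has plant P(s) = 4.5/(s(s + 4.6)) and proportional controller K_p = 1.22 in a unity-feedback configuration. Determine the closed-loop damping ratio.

With unity feedback the closed-loop characteristic equation is s² + 4.6s + 1.22·4.5 = s² + 4.6s + 5.49 = 0.
Matching s² + 2ζω_n s + ω_n²: ω_n = √5.49 = 2.343 rad/s and 2ζω_n = 4.6, so ζ = 4.6/(2·2.343) = 0.982.

ζ = 0.982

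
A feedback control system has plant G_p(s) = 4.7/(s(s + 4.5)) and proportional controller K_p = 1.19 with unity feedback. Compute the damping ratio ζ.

ζ = 0.951

With unity feedback the closed-loop characteristic equation is s² + 4.5s + 1.19·4.7 = s² + 4.5s + 5.593 = 0.
Matching s² + 2ζω_n s + ω_n²: ω_n = √5.593 = 2.365 rad/s and 2ζω_n = 4.5, so ζ = 4.5/(2·2.365) = 0.951.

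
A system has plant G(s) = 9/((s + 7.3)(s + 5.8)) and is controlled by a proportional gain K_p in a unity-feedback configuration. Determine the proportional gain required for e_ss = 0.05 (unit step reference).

K_p = 89.4

For a type-0 loop with proportional control, e_ss = 1/(1 + K_p·G(0)).
G(0) = 0.2126. Require 1/(1 + K_p·0.2126) = 0.05, so 1 + 0.2126·K_p = 20.
K_p = (20 − 1)/0.2126 = 89.4.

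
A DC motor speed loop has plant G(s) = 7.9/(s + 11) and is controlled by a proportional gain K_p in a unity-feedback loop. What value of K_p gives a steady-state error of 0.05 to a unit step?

K_p = 26.5

Steady-state error for a unit step on this type-0 loop is 1/(1 + K_p·G(0)).
G(0) = 0.7182. Require 1/(1 + K_p·0.7182) = 0.05, so 1 + 0.7182·K_p = 20.
K_p = (20 − 1)/0.7182 = 26.5.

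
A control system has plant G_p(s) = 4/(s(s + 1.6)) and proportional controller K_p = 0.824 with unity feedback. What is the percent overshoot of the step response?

The closed-loop denominator s² + 1.6s + 3.296 gives ω_n = √3.296 = 1.815 and ζ = 1.6/(2ω_n) = 0.4407.
%OS = 100·exp(−πζ/√(1−ζ²)) = 100·exp(−π·0.4407/√0.8058) = 21.4%.

21.4%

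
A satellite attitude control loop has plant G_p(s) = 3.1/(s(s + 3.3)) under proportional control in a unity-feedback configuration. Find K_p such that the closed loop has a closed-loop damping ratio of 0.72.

K_p = 1.69

Closed-loop characteristic equation: s² + 3.3s + K_p·3.1 = 0.
So ω_n = √(3.1K_p) and 2ζω_n = 3.3, giving ζ = 3.3/(2√(3.1K_p)).
Setting ζ = 0.72: √(3.1K_p) = 3.3/(2·0.72) = 2.292, so K_p = 5.252/3.1 = 1.69.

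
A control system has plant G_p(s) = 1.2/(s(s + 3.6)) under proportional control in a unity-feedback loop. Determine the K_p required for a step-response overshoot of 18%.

From %OS = 100·exp(−πζ/√(1−ζ²)) = 18%, ζ = −ln(0.18)/√(π²+ln²(0.18)) = 0.4791.
Characteristic equation s² + 3.6s + 1.2K_p = 0 gives ζ = 3.6/(2√(1.2K_p)).
Setting ζ = 0.4791: √(1.2K_p) = 3.6/(2·0.4791) = 3.757, so K_p = 14.11/1.2 = 11.8.

K_p = 11.8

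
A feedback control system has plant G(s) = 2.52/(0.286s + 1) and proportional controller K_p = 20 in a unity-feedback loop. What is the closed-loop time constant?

Closed loop: T(s) = K_p·G/(1+K_p·G) = 50.4/(0.286s + 1 + 50.4), with pole at s = −(1 + 50.4)/0.286 = −179.7.
Closed-loop time constant τ = 1/179.7 = 0.00556 s.

τ = 0.00556 s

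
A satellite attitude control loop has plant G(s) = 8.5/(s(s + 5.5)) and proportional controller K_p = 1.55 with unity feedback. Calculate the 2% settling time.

T_s ≈ 1.45 s

From 1 + K_pG(s) = 0: s² + 5.5s + 13.18 = 0 ⇒ ω_n = 3.63, ζ = 0.7576.
2% settling time T_s ≈ 4/(ζω_n) = 4/2.75 = 1.45 s.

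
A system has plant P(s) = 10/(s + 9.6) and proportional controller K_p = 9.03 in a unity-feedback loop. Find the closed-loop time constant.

τ = 0.01 s

Closed-loop transfer function: T(s) = K_p·P(s)/(1 + K_p·P(s)) = 90.3/(s + 9.6 + 90.3) = 90.3/(s + 99.9).
Time constant τ = 1/99.9 = 0.01 s.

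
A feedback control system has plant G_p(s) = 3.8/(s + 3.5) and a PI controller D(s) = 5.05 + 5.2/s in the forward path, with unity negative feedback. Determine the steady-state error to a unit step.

0

The open loop D(s)G_p(s) has a pole at the origin (type 1), so the static position error constant is infinite and e_ss = 1/(1+∞) = 0.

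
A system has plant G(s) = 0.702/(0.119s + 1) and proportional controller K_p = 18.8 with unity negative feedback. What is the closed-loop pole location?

Closed loop: T(s) = K_p·G/(1+K_p·G) = 13.2/(0.119s + 1 + 13.2), with pole at s = −(1 + 13.2)/0.119 = −119.3.

s = -119.3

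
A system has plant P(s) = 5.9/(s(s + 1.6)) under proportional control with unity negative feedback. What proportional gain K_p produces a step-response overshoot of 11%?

K_p = 0.328

From %OS = 100·exp(−πζ/√(1−ζ²)) = 11%, ζ = −ln(0.11)/√(π²+ln²(0.11)) = 0.5749.
Characteristic equation s² + 1.6s + 5.9K_p = 0 gives ζ = 1.6/(2√(5.9K_p)).
Setting ζ = 0.5749: √(5.9K_p) = 1.6/(2·0.5749) = 1.392, so K_p = 1.936/5.9 = 0.328.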